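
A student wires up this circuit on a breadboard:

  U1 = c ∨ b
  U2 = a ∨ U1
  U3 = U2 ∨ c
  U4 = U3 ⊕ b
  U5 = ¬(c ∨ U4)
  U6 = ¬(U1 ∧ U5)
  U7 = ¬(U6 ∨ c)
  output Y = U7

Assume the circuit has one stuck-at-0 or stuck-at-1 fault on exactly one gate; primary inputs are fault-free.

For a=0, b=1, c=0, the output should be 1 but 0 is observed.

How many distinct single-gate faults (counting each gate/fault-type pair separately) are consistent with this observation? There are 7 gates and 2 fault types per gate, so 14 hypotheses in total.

7

Fault-free: U1=1, U2=1, U3=1, U4=0, U5=1, U6=0, U7=1 → 1. Observed 0.
  U1 stuck-at-0: output 0 ✓
  U1 stuck-at-1: output 1 ✗
  U2 stuck-at-0: output 0 ✓
  U2 stuck-at-1: output 1 ✗
  U3 stuck-at-0: output 0 ✓
  U3 stuck-at-1: output 1 ✗
  U4 stuck-at-0: output 1 ✗
  U4 stuck-at-1: output 0 ✓
  U5 stuck-at-0: output 0 ✓
  U5 stuck-at-1: output 1 ✗
  U6 stuck-at-0: output 1 ✗
  U6 stuck-at-1: output 0 ✓
  U7 stuck-at-0: output 0 ✓
  U7 stuck-at-1: output 1 ✗
Consistent faults: {U1 stuck-at-0, U2 stuck-at-0, U3 stuck-at-0, U4 stuck-at-1, U5 stuck-at-0, U6 stuck-at-1, U7 stuck-at-0} — 7 in all.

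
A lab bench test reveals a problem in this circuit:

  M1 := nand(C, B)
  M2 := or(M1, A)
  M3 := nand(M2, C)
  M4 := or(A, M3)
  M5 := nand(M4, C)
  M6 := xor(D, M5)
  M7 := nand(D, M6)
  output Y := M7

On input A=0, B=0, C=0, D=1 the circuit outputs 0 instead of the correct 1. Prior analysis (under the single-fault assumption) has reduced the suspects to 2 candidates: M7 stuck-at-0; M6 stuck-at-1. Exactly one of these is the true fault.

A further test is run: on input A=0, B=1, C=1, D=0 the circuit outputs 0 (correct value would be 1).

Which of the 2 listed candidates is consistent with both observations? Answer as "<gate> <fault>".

M7 stuck-at-0

Evaluate each candidate on input A=0, B=1, C=1, D=0:
  M7 stuck-at-0: M1=0, M2=0, M3=1, M4=1, M5=0, M6=0, M7=0 [stuck-at-0] → 0 — matches
  M6 stuck-at-1: M1=0, M2=0, M3=1, M4=1, M5=0, M6=1 [stuck-at-1], M7=1 → 1 — eliminated
Only M7 stuck-at-0 reproduces the observed 0.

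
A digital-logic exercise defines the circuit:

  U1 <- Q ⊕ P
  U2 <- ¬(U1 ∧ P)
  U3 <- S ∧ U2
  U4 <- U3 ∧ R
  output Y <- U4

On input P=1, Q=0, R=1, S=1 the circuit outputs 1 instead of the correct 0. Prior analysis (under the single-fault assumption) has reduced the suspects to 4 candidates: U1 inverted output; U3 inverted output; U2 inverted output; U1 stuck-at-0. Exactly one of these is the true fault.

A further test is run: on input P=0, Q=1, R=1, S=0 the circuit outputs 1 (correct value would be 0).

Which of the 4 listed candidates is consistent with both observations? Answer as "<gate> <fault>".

U3 inverted output

Evaluate each candidate on input P=0, Q=1, R=1, S=0:
  U1 inverted output: U1=0 [inverted output], U2=1, U3=0, U4=0 → 0 — eliminated
  U3 inverted output: U1=1, U2=1, U3=1 [inverted output], U4=1 → 1 — matches
  U2 inverted output: U1=1, U2=0 [inverted output], U3=0, U4=0 → 0 — eliminated
  U1 stuck-at-0: U1=0 [stuck-at-0], U2=1, U3=0, U4=0 → 0 — eliminated
Only U3 inverted output reproduces the observed 1.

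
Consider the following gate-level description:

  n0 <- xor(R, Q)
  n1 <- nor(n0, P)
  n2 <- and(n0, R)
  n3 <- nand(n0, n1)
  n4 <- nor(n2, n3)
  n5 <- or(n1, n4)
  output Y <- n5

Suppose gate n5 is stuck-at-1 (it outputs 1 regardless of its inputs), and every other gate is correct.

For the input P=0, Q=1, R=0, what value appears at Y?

1

Propagate with n5 forced: n0=1, n1=0, n2=0, n3=1, n4=0, n5=1 [stuck-at-1].
So Y = 1. (Without the fault it would be 0.)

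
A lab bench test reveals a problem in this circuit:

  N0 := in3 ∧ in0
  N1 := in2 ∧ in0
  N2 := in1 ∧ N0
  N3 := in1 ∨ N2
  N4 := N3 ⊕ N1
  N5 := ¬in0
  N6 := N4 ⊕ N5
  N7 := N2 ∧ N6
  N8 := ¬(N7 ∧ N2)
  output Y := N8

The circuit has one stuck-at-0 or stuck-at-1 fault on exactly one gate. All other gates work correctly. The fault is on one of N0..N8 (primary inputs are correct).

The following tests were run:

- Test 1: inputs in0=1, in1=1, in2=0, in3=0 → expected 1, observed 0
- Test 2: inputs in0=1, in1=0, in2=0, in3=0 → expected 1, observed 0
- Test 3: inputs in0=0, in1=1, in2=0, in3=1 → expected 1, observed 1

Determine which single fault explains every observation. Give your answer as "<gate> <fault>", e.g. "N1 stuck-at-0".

N2 stuck-at-1

Fault-free values for test 1 (in0=1, in1=1, in2=0, in3=0): N0=0, N1=0, N2=0, N3=1, N4=1, N5=0, N6=1, N7=0, N8=1, giving Y=1. Observed 0.
Test 1: faults giving observed 0 are {N0 stuck-at-1, N2 stuck-at-1, N8 stuck-at-0}.
Test 2 (in0=1, in1=0, in2=0, in3=0): fault-free N0=0, N1=0, N2=0, N3=0, N4=0, N5=0, N6=0, N7=0, N8=1 → 1; observed 0. Eliminates N0 stuck-at-1.
Test 3 (in0=0, in1=1, in2=0, in3=1): fault-free N0=0, N1=0, N2=0, N3=1, N4=1, N5=1, N6=0, N7=0, N8=1 → 1; observed 1. Eliminates N8 stuck-at-0.
Only N2 stuck-at-1 is consistent with every test.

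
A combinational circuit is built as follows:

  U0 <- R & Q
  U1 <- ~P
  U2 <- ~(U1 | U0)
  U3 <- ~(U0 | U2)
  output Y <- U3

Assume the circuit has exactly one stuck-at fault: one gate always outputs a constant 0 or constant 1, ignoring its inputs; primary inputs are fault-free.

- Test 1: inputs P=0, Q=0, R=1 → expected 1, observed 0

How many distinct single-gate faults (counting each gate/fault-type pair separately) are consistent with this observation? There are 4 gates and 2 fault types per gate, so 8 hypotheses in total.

4

Fault-free: U0=0, U1=1, U2=0, U3=1 → 1. Observed 0.
  U0 stuck-at-0: output 1 ✗
  U0 stuck-at-1: output 0 ✓
  U1 stuck-at-0: output 0 ✓
  U1 stuck-at-1: output 1 ✗
  U2 stuck-at-0: output 1 ✗
  U2 stuck-at-1: output 0 ✓
  U3 stuck-at-0: output 0 ✓
  U3 stuck-at-1: output 1 ✗
Consistent faults: {U0 stuck-at-1, U1 stuck-at-0, U2 stuck-at-1, U3 stuck-at-0} — 4 in all.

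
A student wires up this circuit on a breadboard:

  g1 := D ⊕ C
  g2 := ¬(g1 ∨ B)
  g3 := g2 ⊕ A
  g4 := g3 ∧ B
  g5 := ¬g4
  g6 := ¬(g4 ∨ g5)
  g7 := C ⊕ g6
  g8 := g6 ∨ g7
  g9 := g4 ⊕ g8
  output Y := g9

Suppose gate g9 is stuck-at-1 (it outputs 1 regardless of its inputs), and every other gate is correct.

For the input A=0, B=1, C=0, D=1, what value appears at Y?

1

Propagate with g9 forced: g1=1, g2=0, g3=0, g4=0, g5=1, g6=0, g7=0, g8=0, g9=1 [stuck-at-1].
So Y = 1. (Without the fault it would be 0.)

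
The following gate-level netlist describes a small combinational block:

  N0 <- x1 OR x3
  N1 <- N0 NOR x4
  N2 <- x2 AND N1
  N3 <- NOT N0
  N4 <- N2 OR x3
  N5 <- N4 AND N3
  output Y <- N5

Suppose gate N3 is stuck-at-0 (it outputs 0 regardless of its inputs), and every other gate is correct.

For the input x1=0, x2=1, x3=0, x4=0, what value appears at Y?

0

Propagate with N3 forced: N0=0, N1=1, N2=1, N3=0 [stuck-at-0], N4=1, N5=0.
So Y = 0. (Without the fault it would be 1.)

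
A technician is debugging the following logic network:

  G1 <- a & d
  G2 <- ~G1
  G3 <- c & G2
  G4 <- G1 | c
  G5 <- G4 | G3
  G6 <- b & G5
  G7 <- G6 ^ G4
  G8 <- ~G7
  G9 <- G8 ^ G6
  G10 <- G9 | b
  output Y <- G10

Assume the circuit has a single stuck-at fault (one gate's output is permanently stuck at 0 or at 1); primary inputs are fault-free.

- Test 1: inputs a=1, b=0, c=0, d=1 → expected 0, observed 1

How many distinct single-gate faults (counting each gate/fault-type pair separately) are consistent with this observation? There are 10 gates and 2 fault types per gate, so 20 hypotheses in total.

6

Fault-free: G1=1, G2=0, G3=0, G4=1, G5=1, G6=0, G7=1, G8=0, G9=0, G10=0 → 0. Observed 1.
  G1: stuck-at-0 ✓; others ✗
  G2: none of the 2 fault types match ✗
  G3: none of the 2 fault types match ✗
  G4: stuck-at-0 ✓; others ✗
  G5: none of the 2 fault types match ✗
  G6: none of the 2 fault types match ✗
  G7: stuck-at-0 ✓; others ✗
  G8: stuck-at-1 ✓; others ✗
  G9: stuck-at-1 ✓; others ✗
  G10: stuck-at-1 ✓; others ✗
Consistent faults: {G1 stuck-at-0, G4 stuck-at-0, G7 stuck-at-0, G8 stuck-at-1, G9 stuck-at-1, G10 stuck-at-1} — 6 in all.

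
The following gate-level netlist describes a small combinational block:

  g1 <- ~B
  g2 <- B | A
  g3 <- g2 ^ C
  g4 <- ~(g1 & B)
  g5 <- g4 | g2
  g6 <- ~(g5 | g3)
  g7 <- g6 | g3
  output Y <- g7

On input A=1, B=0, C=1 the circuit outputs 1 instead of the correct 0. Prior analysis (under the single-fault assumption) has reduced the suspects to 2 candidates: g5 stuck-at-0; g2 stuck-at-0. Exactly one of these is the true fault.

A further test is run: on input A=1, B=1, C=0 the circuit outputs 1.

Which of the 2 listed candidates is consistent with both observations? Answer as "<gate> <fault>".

Evaluate each candidate on input A=1, B=1, C=0:
  g5 stuck-at-0: g1=0, g2=1, g3=1, g4=1, g5=0 [stuck-at-0], g6=0, g7=1 → 1 — matches
  g2 stuck-at-0: g1=0, g2=0 [stuck-at-0], g3=0, g4=1, g5=1, g6=0, g7=0 → 0 — eliminated
Only g5 stuck-at-0 reproduces the observed 1.

g5 stuck-at-0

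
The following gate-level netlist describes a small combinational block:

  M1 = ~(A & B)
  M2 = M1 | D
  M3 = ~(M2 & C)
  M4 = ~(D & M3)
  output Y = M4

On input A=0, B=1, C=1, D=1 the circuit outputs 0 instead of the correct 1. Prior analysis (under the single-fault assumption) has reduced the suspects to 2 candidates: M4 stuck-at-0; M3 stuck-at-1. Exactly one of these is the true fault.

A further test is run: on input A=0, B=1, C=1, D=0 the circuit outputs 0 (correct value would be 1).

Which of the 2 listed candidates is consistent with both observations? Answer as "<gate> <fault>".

Evaluate each candidate on input A=0, B=1, C=1, D=0:
  M4 stuck-at-0: M1=1, M2=1, M3=0, M4=0 [stuck-at-0] → 0 — matches
  M3 stuck-at-1: M1=1, M2=1, M3=1 [stuck-at-1], M4=1 → 1 — eliminated
Only M4 stuck-at-0 reproduces the observed 0.

M4 stuck-at-0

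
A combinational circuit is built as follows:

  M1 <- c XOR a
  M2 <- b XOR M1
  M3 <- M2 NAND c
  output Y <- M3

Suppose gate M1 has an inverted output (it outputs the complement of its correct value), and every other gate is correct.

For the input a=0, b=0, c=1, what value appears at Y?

1

Propagate with M1 forced: M1=0 [inverted output], M2=0, M3=1.
So Y = 1. (Without the fault it would be 0.)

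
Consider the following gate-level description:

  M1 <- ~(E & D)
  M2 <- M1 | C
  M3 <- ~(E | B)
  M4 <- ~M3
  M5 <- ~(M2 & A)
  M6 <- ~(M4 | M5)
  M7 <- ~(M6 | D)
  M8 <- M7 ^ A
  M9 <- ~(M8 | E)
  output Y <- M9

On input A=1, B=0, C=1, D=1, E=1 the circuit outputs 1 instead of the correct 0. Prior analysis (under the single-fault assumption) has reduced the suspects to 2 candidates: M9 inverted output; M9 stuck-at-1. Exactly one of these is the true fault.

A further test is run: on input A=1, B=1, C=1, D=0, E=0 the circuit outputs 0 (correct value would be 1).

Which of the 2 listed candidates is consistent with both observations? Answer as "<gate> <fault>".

M9 inverted output

Evaluate each candidate on input A=1, B=1, C=1, D=0, E=0:
  M9 inverted output: M1=1, M2=1, M3=0, M4=1, M5=0, M6=0, M7=1, M8=0, M9=0 [inverted output] → 0 — matches
  M9 stuck-at-1: M1=1, M2=1, M3=0, M4=1, M5=0, M6=0, M7=1, M8=0, M9=1 [stuck-at-1] → 1 — eliminated
Only M9 inverted output reproduces the observed 0.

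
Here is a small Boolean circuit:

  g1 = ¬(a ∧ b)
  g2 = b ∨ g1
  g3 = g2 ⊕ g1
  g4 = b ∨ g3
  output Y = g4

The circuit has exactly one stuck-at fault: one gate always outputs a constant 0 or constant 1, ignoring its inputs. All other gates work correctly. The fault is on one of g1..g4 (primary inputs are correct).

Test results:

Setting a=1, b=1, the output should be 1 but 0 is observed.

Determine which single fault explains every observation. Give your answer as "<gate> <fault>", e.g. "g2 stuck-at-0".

g4 stuck-at-0

Fault-free values for test 1 (a=1, b=1): g1=0, g2=1, g3=1, g4=1, giving Y=1. Observed 0.
Test 1: faults giving observed 0 are {g4 stuck-at-0}.
Only g4 stuck-at-0 is consistent with every test.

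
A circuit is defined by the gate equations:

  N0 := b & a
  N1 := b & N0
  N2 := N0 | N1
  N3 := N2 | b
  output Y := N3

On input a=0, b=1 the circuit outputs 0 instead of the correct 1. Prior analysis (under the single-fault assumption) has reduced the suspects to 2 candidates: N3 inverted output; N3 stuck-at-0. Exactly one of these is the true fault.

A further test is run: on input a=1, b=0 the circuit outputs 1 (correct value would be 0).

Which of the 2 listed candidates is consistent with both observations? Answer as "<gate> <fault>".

N3 inverted output

Evaluate each candidate on input a=1, b=0:
  N3 inverted output: N0=0, N1=0, N2=0, N3=1 [inverted output] → 1 — matches
  N3 stuck-at-0: N0=0, N1=0, N2=0, N3=0 [stuck-at-0] → 0 — eliminated
Only N3 inverted output reproduces the observed 1.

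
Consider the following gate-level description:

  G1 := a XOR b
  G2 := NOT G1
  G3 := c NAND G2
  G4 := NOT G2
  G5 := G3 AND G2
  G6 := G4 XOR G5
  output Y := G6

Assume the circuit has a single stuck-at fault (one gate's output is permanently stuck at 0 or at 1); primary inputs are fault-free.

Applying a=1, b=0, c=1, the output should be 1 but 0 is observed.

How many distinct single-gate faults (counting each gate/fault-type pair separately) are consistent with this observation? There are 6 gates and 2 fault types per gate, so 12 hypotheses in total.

Fault-free: G1=1, G2=0, G3=1, G4=1, G5=0, G6=1 → 1. Observed 0.
  G1 stuck-at-0: output 0 ✓
  G1 stuck-at-1: output 1 ✗
  G2 stuck-at-0: output 1 ✗
  G2 stuck-at-1: output 0 ✓
  G3 stuck-at-0: output 1 ✗
  G3 stuck-at-1: output 1 ✗
  G4 stuck-at-0: output 0 ✓
  G4 stuck-at-1: output 1 ✗
  G5 stuck-at-0: output 1 ✗
  G5 stuck-at-1: output 0 ✓
  G6 stuck-at-0: output 0 ✓
  G6 stuck-at-1: output 1 ✗
Consistent faults: {G1 stuck-at-0, G2 stuck-at-1, G4 stuck-at-0, G5 stuck-at-1, G6 stuck-at-0} — 5 in all.

5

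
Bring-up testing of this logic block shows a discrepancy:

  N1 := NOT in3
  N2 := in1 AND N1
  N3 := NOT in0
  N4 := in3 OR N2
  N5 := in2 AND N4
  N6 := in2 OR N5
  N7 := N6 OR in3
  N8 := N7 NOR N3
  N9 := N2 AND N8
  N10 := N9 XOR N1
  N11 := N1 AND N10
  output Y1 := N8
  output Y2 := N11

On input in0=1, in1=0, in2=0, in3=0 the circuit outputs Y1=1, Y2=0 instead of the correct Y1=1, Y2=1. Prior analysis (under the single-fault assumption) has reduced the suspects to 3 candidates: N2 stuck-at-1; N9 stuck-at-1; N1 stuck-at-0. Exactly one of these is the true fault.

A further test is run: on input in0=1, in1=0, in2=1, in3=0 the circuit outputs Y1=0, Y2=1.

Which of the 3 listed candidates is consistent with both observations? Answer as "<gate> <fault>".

Evaluate each candidate on input in0=1, in1=0, in2=1, in3=0:
  N2 stuck-at-1: N1=1, N2=1 [stuck-at-1], N3=0, N4=1, N5=1, N6=1, N7=1, N8=0, N9=0, N10=1, N11=1 → Y1=0, Y2=1 — matches
  N9 stuck-at-1: N1=1, N2=0, N3=0, N4=0, N5=0, N6=1, N7=1, N8=0, N9=1 [stuck-at-1], N10=0, N11=0 → Y1=0, Y2=0 — eliminated
  N1 stuck-at-0: N1=0 [stuck-at-0], N2=0, N3=0, N4=0, N5=0, N6=1, N7=1, N8=0, N9=0, N10=0, N11=0 → Y1=0, Y2=0 — eliminated
Only N2 stuck-at-1 reproduces the observed Y1=0, Y2=1.

N2 stuck-at-1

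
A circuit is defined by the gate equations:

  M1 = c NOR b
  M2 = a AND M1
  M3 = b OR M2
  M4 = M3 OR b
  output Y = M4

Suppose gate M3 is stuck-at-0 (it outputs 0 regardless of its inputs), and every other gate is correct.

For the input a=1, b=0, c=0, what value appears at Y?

0

Propagate with M3 forced: M1=1, M2=1, M3=0 [stuck-at-0], M4=0.
So Y = 0. (Without the fault it would be 1.)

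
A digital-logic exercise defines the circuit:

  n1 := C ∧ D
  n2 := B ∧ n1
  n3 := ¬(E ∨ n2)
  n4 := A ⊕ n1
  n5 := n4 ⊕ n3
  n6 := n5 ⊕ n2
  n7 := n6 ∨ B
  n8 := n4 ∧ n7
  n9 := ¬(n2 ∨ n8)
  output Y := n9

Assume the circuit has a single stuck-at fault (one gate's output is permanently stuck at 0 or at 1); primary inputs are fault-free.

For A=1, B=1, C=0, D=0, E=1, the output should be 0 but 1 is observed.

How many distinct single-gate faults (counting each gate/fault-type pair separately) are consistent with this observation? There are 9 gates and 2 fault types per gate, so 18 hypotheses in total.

Fault-free: n1=0, n2=0, n3=0, n4=1, n5=1, n6=1, n7=1, n8=1, n9=0 → 0. Observed 1.
  n1: none of the 2 fault types match ✗
  n2: none of the 2 fault types match ✗
  n3: none of the 2 fault types match ✗
  n4: stuck-at-0 ✓; others ✗
  n5: none of the 2 fault types match ✗
  n6: none of the 2 fault types match ✗
  n7: stuck-at-0 ✓; others ✗
  n8: stuck-at-0 ✓; others ✗
  n9: stuck-at-1 ✓; others ✗
Consistent faults: {n4 stuck-at-0, n7 stuck-at-0, n8 stuck-at-0, n9 stuck-at-1} — 4 in all.

4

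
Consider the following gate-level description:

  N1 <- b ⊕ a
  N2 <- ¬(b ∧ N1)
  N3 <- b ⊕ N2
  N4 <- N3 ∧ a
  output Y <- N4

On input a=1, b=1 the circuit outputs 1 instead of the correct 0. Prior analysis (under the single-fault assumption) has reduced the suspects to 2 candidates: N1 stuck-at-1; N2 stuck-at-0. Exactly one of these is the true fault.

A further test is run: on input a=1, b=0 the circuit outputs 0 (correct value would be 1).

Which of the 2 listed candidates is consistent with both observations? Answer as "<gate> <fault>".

N2 stuck-at-0

Evaluate each candidate on input a=1, b=0:
  N1 stuck-at-1: N1=1 [stuck-at-1], N2=1, N3=1, N4=1 → 1 — eliminated
  N2 stuck-at-0: N1=1, N2=0 [stuck-at-0], N3=0, N4=0 → 0 — matches
Only N2 stuck-at-0 reproduces the observed 0.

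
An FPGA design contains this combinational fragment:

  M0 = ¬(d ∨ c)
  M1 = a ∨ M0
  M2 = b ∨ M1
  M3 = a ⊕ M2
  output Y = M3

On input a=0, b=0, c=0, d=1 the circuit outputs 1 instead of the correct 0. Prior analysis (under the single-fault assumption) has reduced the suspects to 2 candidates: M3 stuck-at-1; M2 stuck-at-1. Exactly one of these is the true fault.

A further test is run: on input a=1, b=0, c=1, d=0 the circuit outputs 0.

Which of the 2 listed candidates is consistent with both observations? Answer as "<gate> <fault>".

Evaluate each candidate on input a=1, b=0, c=1, d=0:
  M3 stuck-at-1: M0=0, M1=1, M2=1, M3=1 [stuck-at-1] → 1 — eliminated
  M2 stuck-at-1: M0=0, M1=1, M2=1 [stuck-at-1], M3=0 → 0 — matches
Only M2 stuck-at-1 reproduces the observed 0.

M2 stuck-at-1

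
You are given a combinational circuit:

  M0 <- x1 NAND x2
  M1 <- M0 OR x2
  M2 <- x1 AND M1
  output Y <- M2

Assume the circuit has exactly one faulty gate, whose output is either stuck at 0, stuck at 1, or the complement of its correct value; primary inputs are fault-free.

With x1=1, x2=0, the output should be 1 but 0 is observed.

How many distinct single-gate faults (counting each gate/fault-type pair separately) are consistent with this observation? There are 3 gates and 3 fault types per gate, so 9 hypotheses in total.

6

Fault-free: M0=1, M1=1, M2=1 → 1. Observed 0.
  M0 stuck-at-0: output 0 ✓
  M0 stuck-at-1: output 1 ✗
  M0 inverted output: output 0 ✓
  M1 stuck-at-0: output 0 ✓
  M1 stuck-at-1: output 1 ✗
  M1 inverted output: output 0 ✓
  M2 stuck-at-0: output 0 ✓
  M2 stuck-at-1: output 1 ✗
  M2 inverted output: output 0 ✓
Consistent faults: {M0 stuck-at-0, M0 inverted output, M1 stuck-at-0, M1 inverted output, M2 stuck-at-0, M2 inverted output} — 6 in all.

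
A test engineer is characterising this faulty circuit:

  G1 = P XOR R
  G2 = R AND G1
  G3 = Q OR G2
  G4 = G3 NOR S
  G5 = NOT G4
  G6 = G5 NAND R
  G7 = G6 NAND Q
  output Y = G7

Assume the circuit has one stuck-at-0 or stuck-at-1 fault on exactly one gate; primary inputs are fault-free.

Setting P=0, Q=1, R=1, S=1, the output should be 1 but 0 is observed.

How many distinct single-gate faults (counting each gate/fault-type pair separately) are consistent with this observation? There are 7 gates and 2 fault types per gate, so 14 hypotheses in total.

4

Fault-free: G1=1, G2=1, G3=1, G4=0, G5=1, G6=0, G7=1 → 1. Observed 0.
  G1 stuck-at-0: output 1 ✗
  G1 stuck-at-1: output 1 ✗
  G2 stuck-at-0: output 1 ✗
  G2 stuck-at-1: output 1 ✗
  G3 stuck-at-0: output 1 ✗
  G3 stuck-at-1: output 1 ✗
  G4 stuck-at-0: output 1 ✗
  G4 stuck-at-1: output 0 ✓
  G5 stuck-at-0: output 0 ✓
  G5 stuck-at-1: output 1 ✗
  G6 stuck-at-0: output 1 ✗
  G6 stuck-at-1: output 0 ✓
  G7 stuck-at-0: output 0 ✓
  G7 stuck-at-1: output 1 ✗
Consistent faults: {G4 stuck-at-1, G5 stuck-at-0, G6 stuck-at-1, G7 stuck-at-0} — 4 in all.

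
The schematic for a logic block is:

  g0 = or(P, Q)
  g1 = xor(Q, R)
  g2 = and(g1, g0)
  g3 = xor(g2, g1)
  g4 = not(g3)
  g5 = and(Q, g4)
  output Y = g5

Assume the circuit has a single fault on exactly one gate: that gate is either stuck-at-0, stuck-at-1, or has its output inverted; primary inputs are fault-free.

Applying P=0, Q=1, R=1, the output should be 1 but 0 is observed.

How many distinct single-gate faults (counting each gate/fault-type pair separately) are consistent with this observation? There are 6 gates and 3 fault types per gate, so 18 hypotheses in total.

Fault-free: g0=1, g1=0, g2=0, g3=0, g4=1, g5=1 → 1. Observed 0.
  g0: none of the 3 fault types match ✗
  g1: none of the 3 fault types match ✗
  g2: stuck-at-1, inverted output ✓; others ✗
  g3: stuck-at-1, inverted output ✓; others ✗
  g4: stuck-at-0, inverted output ✓; others ✗
  g5: stuck-at-0, inverted output ✓; others ✗
Consistent faults: {g2 stuck-at-1, g2 inverted output, g3 stuck-at-1, g3 inverted output, g4 stuck-at-0, g4 inverted output, g5 stuck-at-0, g5 inverted output} — 8 in all.

8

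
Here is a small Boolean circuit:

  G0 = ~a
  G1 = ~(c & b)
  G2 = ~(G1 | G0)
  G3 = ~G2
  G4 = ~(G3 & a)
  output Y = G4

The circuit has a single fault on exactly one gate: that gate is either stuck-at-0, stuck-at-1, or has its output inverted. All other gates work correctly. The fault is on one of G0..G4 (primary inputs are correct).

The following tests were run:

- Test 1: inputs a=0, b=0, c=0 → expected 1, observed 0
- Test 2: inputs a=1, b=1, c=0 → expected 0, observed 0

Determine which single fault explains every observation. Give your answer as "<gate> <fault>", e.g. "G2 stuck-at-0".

Fault-free values for test 1 (a=0, b=0, c=0): G0=1, G1=1, G2=0, G3=1, G4=1, giving Y=1. Observed 0.
Test 1: faults giving observed 0 are {G4 stuck-at-0, G4 inverted output}.
Test 2 (a=1, b=1, c=0): fault-free G0=0, G1=1, G2=0, G3=1, G4=0 → 0; observed 0. Eliminates G4 inverted output.
Only G4 stuck-at-0 is consistent with every test.

G4 stuck-at-0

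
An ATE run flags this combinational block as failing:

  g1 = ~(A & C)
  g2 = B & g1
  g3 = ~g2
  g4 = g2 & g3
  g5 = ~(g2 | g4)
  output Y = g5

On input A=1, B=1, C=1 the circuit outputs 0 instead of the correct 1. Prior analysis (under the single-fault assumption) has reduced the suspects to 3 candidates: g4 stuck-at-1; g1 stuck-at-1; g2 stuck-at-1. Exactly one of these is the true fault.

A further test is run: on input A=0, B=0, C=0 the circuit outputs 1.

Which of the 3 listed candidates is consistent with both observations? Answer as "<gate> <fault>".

Evaluate each candidate on input A=0, B=0, C=0:
  g4 stuck-at-1: g1=1, g2=0, g3=1, g4=1 [stuck-at-1], g5=0 → 0 — eliminated
  g1 stuck-at-1: g1=1 [stuck-at-1], g2=0, g3=1, g4=0, g5=1 → 1 — matches
  g2 stuck-at-1: g1=1, g2=1 [stuck-at-1], g3=0, g4=0, g5=0 → 0 — eliminated
Only g1 stuck-at-1 reproduces the observed 1.

g1 stuck-at-1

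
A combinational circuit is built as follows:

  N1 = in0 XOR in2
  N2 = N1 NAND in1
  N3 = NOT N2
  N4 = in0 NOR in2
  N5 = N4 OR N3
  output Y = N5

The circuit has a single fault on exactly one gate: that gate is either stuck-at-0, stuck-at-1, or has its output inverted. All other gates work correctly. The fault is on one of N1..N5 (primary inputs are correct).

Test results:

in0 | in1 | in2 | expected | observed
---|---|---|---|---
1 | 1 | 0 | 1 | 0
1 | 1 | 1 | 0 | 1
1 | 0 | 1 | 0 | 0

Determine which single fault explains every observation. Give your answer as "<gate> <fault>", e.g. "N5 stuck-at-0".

Fault-free values for test 1 (in0=1, in1=1, in2=0): N1=1, N2=0, N3=1, N4=0, N5=1, giving Y=1. Observed 0.
Test 1: faults giving observed 0 are {N1 stuck-at-0, N1 inverted output, N2 stuck-at-1, N2 inverted output, N3 stuck-at-0, N3 inverted output, N5 stuck-at-0, N5 inverted output}.
Test 2 (in0=1, in1=1, in2=1): fault-free N1=0, N2=1, N3=0, N4=0, N5=0 → 0; observed 1. Eliminates N1 stuck-at-0, N2 stuck-at-1, N3 stuck-at-0, N5 stuck-at-0.
Test 3 (in0=1, in1=0, in2=1): fault-free N1=0, N2=1, N3=0, N4=0, N5=0 → 0; observed 0. Eliminates N2 inverted output, N3 inverted output, N5 inverted output.
Only N1 inverted output is consistent with every test.

N1 inverted output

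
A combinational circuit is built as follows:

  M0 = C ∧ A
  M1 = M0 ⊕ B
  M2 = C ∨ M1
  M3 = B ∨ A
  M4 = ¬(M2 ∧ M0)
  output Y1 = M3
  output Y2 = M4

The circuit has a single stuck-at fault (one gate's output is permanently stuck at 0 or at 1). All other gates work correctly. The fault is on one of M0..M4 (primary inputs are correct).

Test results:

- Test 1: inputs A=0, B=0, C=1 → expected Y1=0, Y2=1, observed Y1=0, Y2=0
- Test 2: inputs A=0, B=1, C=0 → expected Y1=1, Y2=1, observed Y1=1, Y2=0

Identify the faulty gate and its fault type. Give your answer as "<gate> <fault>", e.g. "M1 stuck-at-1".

Fault-free values for test 1 (A=0, B=0, C=1): M0=0, M1=0, M2=1, M3=0, M4=1, giving Y1=0, Y2=1. Observed Y1=0, Y2=0.
Test 1: faults giving observed Y1=0, Y2=0 are {M0 stuck-at-1, M4 stuck-at-0}.
Test 2 (A=0, B=1, C=0): fault-free M0=0, M1=1, M2=1, M3=1, M4=1 → Y1=1, Y2=1; observed Y1=1, Y2=0. Eliminates M0 stuck-at-1.
Only M4 stuck-at-0 is consistent with every test.

M4 stuck-at-0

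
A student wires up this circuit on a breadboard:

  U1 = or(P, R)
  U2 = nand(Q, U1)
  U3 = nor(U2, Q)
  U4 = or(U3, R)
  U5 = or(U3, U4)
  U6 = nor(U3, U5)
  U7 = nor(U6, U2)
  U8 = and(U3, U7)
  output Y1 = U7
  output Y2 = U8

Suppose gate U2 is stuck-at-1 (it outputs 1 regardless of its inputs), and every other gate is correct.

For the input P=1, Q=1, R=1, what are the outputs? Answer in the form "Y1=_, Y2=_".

Propagate with U2 forced: U1=1, U2=1 [stuck-at-1], U3=0, U4=1, U5=1, U6=0, U7=0, U8=0.
So the outputs are Y1=0, Y2=0. (Without the fault they would be Y1=1, Y2=0.)

Y1=0, Y2=0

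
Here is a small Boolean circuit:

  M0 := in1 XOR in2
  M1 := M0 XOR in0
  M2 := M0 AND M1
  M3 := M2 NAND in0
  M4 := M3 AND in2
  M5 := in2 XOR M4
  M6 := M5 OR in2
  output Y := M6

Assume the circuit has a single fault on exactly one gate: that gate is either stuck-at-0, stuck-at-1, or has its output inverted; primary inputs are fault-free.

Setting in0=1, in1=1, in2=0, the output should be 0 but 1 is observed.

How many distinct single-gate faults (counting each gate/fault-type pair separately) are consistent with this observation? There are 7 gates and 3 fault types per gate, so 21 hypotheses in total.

Fault-free: M0=1, M1=0, M2=0, M3=1, M4=0, M5=0, M6=0 → 0. Observed 1.
  M0: none of the 3 fault types match ✗
  M1: none of the 3 fault types match ✗
  M2: none of the 3 fault types match ✗
  M3: none of the 3 fault types match ✗
  M4: stuck-at-1, inverted output ✓; others ✗
  M5: stuck-at-1, inverted output ✓; others ✗
  M6: stuck-at-1, inverted output ✓; others ✗
Consistent faults: {M4 stuck-at-1, M4 inverted output, M5 stuck-at-1, M5 inverted output, M6 stuck-at-1, M6 inverted output} — 6 in all.

6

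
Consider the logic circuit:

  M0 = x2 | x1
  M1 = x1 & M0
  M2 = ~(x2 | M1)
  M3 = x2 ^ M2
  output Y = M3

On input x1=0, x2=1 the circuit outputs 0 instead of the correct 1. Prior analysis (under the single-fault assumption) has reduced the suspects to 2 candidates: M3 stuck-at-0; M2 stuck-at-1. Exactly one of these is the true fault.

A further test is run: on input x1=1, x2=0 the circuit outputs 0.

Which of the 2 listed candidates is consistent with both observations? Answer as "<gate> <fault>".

M3 stuck-at-0

Evaluate each candidate on input x1=1, x2=0:
  M3 stuck-at-0: M0=1, M1=1, M2=0, M3=0 [stuck-at-0] → 0 — matches
  M2 stuck-at-1: M0=1, M1=1, M2=1 [stuck-at-1], M3=1 → 1 — eliminated
Only M3 stuck-at-0 reproduces the observed 0.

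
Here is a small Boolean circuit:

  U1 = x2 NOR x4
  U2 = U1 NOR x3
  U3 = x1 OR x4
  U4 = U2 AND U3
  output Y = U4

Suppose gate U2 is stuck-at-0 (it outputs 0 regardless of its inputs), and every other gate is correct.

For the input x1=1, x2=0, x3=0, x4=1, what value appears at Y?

Propagate with U2 forced: U1=0, U2=0 [stuck-at-0], U3=1, U4=0.
So Y = 0. (Without the fault it would be 1.)

0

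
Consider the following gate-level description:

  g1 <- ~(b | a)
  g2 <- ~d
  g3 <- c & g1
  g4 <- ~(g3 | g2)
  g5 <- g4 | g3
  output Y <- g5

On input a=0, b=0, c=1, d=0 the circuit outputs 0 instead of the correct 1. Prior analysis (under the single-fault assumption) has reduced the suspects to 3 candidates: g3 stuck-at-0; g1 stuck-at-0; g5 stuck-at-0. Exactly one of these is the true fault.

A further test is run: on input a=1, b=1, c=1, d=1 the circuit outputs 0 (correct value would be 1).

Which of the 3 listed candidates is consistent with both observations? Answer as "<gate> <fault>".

g5 stuck-at-0

Evaluate each candidate on input a=1, b=1, c=1, d=1:
  g3 stuck-at-0: g1=0, g2=0, g3=0 [stuck-at-0], g4=1, g5=1 → 1 — eliminated
  g1 stuck-at-0: g1=0 [stuck-at-0], g2=0, g3=0, g4=1, g5=1 → 1 — eliminated
  g5 stuck-at-0: g1=0, g2=0, g3=0, g4=1, g5=0 [stuck-at-0] → 0 — matches
Only g5 stuck-at-0 reproduces the observed 0.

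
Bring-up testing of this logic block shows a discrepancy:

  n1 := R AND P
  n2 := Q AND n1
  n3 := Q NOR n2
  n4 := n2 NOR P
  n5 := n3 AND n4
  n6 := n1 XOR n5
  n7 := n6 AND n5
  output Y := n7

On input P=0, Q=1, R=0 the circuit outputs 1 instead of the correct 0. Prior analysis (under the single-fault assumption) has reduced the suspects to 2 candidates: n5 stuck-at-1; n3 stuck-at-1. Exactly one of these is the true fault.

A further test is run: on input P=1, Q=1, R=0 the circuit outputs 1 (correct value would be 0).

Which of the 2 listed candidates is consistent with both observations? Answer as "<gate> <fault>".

n5 stuck-at-1

Evaluate each candidate on input P=1, Q=1, R=0:
  n5 stuck-at-1: n1=0, n2=0, n3=0, n4=0, n5=1 [stuck-at-1], n6=1, n7=1 → 1 — matches
  n3 stuck-at-1: n1=0, n2=0, n3=1 [stuck-at-1], n4=0, n5=0, n6=0, n7=0 → 0 — eliminated
Only n5 stuck-at-1 reproduces the observed 1.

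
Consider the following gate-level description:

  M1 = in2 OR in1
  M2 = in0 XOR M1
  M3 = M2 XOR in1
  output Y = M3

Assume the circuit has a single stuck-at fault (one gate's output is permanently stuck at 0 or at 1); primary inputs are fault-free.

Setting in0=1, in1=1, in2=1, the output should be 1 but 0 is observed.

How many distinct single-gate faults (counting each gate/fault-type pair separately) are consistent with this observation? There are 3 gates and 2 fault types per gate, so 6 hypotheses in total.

Fault-free: M1=1, M2=0, M3=1 → 1. Observed 0.
  M1 stuck-at-0: output 0 ✓
  M1 stuck-at-1: output 1 ✗
  M2 stuck-at-0: output 1 ✗
  M2 stuck-at-1: output 0 ✓
  M3 stuck-at-0: output 0 ✓
  M3 stuck-at-1: output 1 ✗
Consistent faults: {M1 stuck-at-0, M2 stuck-at-1, M3 stuck-at-0} — 3 in all.

3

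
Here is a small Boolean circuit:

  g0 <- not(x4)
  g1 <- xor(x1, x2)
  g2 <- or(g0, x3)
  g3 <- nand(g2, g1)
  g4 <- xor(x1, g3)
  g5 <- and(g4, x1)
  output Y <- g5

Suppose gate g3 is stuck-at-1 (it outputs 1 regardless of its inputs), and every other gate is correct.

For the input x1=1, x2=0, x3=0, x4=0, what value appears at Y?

0

Propagate with g3 forced: g0=1, g1=1, g2=1, g3=1 [stuck-at-1], g4=0, g5=0.
So Y = 0. (Without the fault it would be 1.)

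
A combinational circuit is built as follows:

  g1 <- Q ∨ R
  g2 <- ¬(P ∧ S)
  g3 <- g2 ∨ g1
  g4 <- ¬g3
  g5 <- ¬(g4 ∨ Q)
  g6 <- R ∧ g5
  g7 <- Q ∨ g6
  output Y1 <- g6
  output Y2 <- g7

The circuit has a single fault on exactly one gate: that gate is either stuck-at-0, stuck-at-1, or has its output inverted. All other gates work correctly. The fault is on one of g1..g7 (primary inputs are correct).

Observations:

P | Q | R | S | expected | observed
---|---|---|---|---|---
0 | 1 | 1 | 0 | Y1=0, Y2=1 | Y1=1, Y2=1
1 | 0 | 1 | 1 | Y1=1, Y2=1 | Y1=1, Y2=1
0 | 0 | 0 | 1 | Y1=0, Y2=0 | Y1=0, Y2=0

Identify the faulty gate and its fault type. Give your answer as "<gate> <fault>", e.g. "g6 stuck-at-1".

Fault-free values for test 1 (P=0, Q=1, R=1, S=0): g1=1, g2=1, g3=1, g4=0, g5=0, g6=0, g7=1, giving Y1=0, Y2=1. Observed Y1=1, Y2=1.
Test 1: faults giving observed Y1=1, Y2=1 are {g5 stuck-at-1, g5 inverted output, g6 stuck-at-1, g6 inverted output}.
Test 2 (P=1, Q=0, R=1, S=1): fault-free g1=1, g2=0, g3=1, g4=0, g5=1, g6=1, g7=1 → Y1=1, Y2=1; observed Y1=1, Y2=1. Eliminates g5 inverted output, g6 inverted output.
Test 3 (P=0, Q=0, R=0, S=1): fault-free g1=0, g2=1, g3=1, g4=0, g5=1, g6=0, g7=0 → Y1=0, Y2=0; observed Y1=0, Y2=0. Eliminates g6 stuck-at-1.
Only g5 stuck-at-1 is consistent with every test.

g5 stuck-at-1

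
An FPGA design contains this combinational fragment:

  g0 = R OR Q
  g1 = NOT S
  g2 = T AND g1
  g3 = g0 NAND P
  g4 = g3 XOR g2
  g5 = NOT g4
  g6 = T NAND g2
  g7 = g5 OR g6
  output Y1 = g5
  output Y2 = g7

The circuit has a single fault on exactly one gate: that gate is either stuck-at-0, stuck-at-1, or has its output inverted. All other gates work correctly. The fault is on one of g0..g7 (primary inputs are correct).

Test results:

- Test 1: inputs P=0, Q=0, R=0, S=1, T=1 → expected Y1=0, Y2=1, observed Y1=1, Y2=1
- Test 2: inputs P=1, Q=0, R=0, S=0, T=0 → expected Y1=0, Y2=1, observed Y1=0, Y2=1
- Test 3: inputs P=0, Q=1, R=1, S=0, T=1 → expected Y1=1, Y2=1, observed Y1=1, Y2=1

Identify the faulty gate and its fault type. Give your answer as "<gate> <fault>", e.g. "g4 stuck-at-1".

Fault-free values for test 1 (P=0, Q=0, R=0, S=1, T=1): g0=0, g1=0, g2=0, g3=1, g4=1, g5=0, g6=1, g7=1, giving Y1=0, Y2=1. Observed Y1=1, Y2=1.
Test 1: faults giving observed Y1=1, Y2=1 are {g1 stuck-at-1, g1 inverted output, g2 stuck-at-1, g2 inverted output, g3 stuck-at-0, g3 inverted output, g4 stuck-at-0, g4 inverted output, g5 stuck-at-1, g5 inverted output}.
Test 2 (P=1, Q=0, R=0, S=0, T=0): fault-free g0=0, g1=1, g2=0, g3=1, g4=1, g5=0, g6=1, g7=1 → Y1=0, Y2=1; observed Y1=0, Y2=1. Eliminates g2 stuck-at-1, g2 inverted output, g3 stuck-at-0, g3 inverted output, g4 stuck-at-0, g4 inverted output, g5 stuck-at-1, g5 inverted output.
Test 3 (P=0, Q=1, R=1, S=0, T=1): fault-free g0=1, g1=1, g2=1, g3=1, g4=0, g5=1, g6=0, g7=1 → Y1=1, Y2=1; observed Y1=1, Y2=1. Eliminates g1 inverted output.
Only g1 stuck-at-1 is consistent with every test.

g1 stuck-at-1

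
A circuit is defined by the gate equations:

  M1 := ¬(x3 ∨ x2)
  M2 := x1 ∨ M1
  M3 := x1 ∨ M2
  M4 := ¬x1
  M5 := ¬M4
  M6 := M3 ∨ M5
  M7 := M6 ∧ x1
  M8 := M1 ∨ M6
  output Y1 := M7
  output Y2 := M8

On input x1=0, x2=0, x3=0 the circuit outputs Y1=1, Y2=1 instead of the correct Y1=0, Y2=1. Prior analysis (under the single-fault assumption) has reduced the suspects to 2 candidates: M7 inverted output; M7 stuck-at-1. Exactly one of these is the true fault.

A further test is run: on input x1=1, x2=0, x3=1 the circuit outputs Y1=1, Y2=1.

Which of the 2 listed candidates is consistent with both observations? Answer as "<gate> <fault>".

M7 stuck-at-1

Evaluate each candidate on input x1=1, x2=0, x3=1:
  M7 inverted output: M1=0, M2=1, M3=1, M4=0, M5=1, M6=1, M7=0 [inverted output], M8=1 → Y1=0, Y2=1 — eliminated
  M7 stuck-at-1: M1=0, M2=1, M3=1, M4=0, M5=1, M6=1, M7=1 [stuck-at-1], M8=1 → Y1=1, Y2=1 — matches
Only M7 stuck-at-1 reproduces the observed Y1=1, Y2=1.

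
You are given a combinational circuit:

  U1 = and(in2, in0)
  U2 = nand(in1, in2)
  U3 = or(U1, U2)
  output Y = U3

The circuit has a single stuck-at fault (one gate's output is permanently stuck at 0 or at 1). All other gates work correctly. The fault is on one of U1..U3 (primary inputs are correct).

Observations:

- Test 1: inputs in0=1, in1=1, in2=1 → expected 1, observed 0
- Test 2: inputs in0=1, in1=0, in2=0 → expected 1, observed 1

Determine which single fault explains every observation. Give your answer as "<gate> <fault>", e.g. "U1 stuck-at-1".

Fault-free values for test 1 (in0=1, in1=1, in2=1): U1=1, U2=0, U3=1, giving Y=1. Observed 0.
Test 1: faults giving observed 0 are {U1 stuck-at-0, U3 stuck-at-0}.
Test 2 (in0=1, in1=0, in2=0): fault-free U1=0, U2=1, U3=1 → 1; observed 1. Eliminates U3 stuck-at-0.
Only U1 stuck-at-0 is consistent with every test.

U1 stuck-at-0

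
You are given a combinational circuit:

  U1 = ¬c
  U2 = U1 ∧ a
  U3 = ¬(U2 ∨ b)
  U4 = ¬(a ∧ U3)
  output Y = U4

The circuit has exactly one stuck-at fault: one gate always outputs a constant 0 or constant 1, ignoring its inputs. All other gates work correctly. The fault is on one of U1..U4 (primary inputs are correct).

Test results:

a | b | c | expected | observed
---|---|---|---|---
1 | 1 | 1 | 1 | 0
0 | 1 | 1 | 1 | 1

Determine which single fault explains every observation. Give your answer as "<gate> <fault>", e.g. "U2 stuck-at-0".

U3 stuck-at-1

Fault-free values for test 1 (a=1, b=1, c=1): U1=0, U2=0, U3=0, U4=1, giving Y=1. Observed 0.
Test 1: faults giving observed 0 are {U3 stuck-at-1, U4 stuck-at-0}.
Test 2 (a=0, b=1, c=1): fault-free U1=0, U2=0, U3=0, U4=1 → 1; observed 1. Eliminates U4 stuck-at-0.
Only U3 stuck-at-1 is consistent with every test.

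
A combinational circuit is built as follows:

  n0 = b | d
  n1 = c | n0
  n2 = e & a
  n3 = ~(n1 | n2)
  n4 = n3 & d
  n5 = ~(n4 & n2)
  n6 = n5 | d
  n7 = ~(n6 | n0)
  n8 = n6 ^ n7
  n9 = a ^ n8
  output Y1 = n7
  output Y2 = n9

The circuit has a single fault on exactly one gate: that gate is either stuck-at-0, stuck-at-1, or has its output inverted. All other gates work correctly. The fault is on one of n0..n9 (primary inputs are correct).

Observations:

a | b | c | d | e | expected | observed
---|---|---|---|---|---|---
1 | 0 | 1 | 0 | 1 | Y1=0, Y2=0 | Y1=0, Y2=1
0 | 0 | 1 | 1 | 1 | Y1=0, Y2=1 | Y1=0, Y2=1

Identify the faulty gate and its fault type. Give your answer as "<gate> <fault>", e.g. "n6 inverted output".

Fault-free values for test 1 (a=1, b=0, c=1, d=0, e=1): n0=0, n1=1, n2=1, n3=0, n4=0, n5=1, n6=1, n7=0, n8=1, n9=0, giving Y1=0, Y2=0. Observed Y1=0, Y2=1.
Test 1: faults giving observed Y1=0, Y2=1 are {n8 stuck-at-0, n8 inverted output, n9 stuck-at-1, n9 inverted output}.
Test 2 (a=0, b=0, c=1, d=1, e=1): fault-free n0=1, n1=1, n2=0, n3=0, n4=0, n5=1, n6=1, n7=0, n8=1, n9=1 → Y1=0, Y2=1; observed Y1=0, Y2=1. Eliminates n8 stuck-at-0, n8 inverted output, n9 inverted output.
Only n9 stuck-at-1 is consistent with every test.

n9 stuck-at-1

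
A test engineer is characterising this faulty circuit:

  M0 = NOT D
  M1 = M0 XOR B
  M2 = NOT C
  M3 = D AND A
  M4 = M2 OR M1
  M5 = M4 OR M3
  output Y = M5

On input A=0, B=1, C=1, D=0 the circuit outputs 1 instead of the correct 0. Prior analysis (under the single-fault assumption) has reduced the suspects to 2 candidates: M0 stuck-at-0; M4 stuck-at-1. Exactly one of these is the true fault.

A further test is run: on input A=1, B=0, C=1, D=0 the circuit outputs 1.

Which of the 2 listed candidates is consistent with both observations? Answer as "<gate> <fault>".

Evaluate each candidate on input A=1, B=0, C=1, D=0:
  M0 stuck-at-0: M0=0 [stuck-at-0], M1=0, M2=0, M3=0, M4=0, M5=0 → 0 — eliminated
  M4 stuck-at-1: M0=1, M1=1, M2=0, M3=0, M4=1 [stuck-at-1], M5=1 → 1 — matches
Only M4 stuck-at-1 reproduces the observed 1.

M4 stuck-at-1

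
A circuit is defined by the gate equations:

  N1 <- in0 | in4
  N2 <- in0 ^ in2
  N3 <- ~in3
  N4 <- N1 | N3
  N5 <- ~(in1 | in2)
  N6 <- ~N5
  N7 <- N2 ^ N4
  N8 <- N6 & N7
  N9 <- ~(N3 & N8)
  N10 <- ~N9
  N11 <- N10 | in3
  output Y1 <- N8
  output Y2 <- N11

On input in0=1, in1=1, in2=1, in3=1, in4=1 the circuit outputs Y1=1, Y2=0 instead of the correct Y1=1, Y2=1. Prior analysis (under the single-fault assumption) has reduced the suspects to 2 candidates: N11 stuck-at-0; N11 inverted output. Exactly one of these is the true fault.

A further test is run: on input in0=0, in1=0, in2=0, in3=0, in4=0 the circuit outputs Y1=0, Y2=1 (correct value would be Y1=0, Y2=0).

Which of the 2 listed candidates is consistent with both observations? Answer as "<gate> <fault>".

Evaluate each candidate on input in0=0, in1=0, in2=0, in3=0, in4=0:
  N11 stuck-at-0: N1=0, N2=0, N3=1, N4=1, N5=1, N6=0, N7=1, N8=0, N9=1, N10=0, N11=0 [stuck-at-0] → Y1=0, Y2=0 — eliminated
  N11 inverted output: N1=0, N2=0, N3=1, N4=1, N5=1, N6=0, N7=1, N8=0, N9=1, N10=0, N11=1 [inverted output] → Y1=0, Y2=1 — matches
Only N11 inverted output reproduces the observed Y1=0, Y2=1.

N11 inverted output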